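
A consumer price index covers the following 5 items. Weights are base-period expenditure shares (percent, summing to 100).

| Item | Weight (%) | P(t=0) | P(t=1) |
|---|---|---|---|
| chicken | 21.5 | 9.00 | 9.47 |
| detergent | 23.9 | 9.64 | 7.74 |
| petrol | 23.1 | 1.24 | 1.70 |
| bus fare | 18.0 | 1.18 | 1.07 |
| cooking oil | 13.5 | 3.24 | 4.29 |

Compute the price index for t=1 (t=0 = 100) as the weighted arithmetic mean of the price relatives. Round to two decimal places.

chicken: 21.5 × (9.47/9.00) = 21.5 × 1.052222 = 22.6228
detergent: 23.9 × (7.74/9.64) = 23.9 × 0.802905 = 19.1894
petrol: 23.1 × (1.70/1.24) = 23.1 × 1.370968 = 31.6694
bus fare: 18.0 × (1.07/1.18) = 18.0 × 0.906780 = 16.3220
cooking oil: 13.5 × (4.29/3.24) = 13.5 × 1.324074 = 17.8750
Index = Σ wᵢ·(p₁ᵢ/p₀ᵢ) = 22.6228 + 19.1894 + 31.6694 + 16.3220 + 17.8750 = 107.6786

107.68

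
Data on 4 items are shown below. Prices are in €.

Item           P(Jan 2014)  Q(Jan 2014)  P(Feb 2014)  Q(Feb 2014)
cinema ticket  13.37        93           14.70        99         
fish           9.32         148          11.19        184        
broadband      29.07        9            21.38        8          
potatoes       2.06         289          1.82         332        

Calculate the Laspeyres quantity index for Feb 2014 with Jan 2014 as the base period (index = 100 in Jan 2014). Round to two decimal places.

Laspeyres quantity index uses base-period prices as weights.
ΣP(Jan 2014)·Q(Feb 2014) = 13.37×99 + 9.32×184 + 29.07×8 + 2.06×332 = 1323.63 + 1714.88 + 232.56 + 683.92 = 3954.99
ΣP(Jan 2014)·Q(Jan 2014) = 13.37×93 + 9.32×148 + 29.07×9 + 2.06×289 = 1243.41 + 1379.36 + 261.63 + 595.34 = 3479.74
Index = 3954.99 / 3479.74 × 100 = 113.6576

113.66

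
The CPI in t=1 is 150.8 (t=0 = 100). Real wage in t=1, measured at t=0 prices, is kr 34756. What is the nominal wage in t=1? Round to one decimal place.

Nominal = Real × (Index/100) = 34756 × (150.8/100)
        = 34756 × 1.508 = 52412.0480

52412.0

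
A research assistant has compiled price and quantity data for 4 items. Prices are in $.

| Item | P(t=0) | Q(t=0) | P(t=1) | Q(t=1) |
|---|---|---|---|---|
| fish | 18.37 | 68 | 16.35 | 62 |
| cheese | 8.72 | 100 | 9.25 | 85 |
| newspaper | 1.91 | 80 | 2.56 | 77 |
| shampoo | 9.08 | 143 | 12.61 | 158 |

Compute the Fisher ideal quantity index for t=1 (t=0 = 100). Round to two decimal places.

Laspeyres component (base-period weights):
ΣP(t=0)Q(t=1) = 18.37×62 + 8.72×85 + 1.91×77 + 9.08×158 = 1138.94 + 741.2 + 147.07 + 1434.64 = 3461.85
ΣP(t=0)Q(t=0) = 18.37×68 + 8.72×100 + 1.91×80 + 9.08×143 = 1249.16 + 872 + 152.8 + 1298.44 = 3572.4
L = 3461.85 / 3572.4 × 100 = 96.9054
Paasche component (current-period weights):
ΣP(t=1)Q(t=1) = 16.35×62 + 9.25×85 + 2.56×77 + 12.61×158 = 1013.7 + 786.25 + 197.12 + 1992.38 = 3989.45
ΣP(t=1)Q(t=0) = 16.35×68 + 9.25×100 + 2.56×80 + 12.61×143 = 1111.8 + 925 + 204.8 + 1803.23 = 4044.83
P = 3989.45 / 4044.83 × 100 = 98.6308
Fisher = √(L × P) = √(96.9054 × 98.6308) = 97.7643

97.76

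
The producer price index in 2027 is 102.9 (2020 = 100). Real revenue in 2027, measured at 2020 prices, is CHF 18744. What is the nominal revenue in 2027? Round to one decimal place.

19287.6

Nominal = Real × (Index/100) = 18744 × (102.9/100)
        = 18744 × 1.029 = 19287.5760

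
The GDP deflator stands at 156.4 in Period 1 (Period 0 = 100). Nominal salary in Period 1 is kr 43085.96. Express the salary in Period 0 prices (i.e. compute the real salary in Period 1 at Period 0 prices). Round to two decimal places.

27548.57

Real = Nominal ÷ (Index/100) = 43085.96 ÷ (156.4/100)
     = 43085.96 ÷ 1.564 = 27548.5678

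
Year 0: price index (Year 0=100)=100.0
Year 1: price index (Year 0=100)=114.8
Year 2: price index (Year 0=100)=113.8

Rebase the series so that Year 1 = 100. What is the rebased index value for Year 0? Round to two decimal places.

Rebased(Year 0) = 100.0 / 114.8 × 100 = 87.1080

87.11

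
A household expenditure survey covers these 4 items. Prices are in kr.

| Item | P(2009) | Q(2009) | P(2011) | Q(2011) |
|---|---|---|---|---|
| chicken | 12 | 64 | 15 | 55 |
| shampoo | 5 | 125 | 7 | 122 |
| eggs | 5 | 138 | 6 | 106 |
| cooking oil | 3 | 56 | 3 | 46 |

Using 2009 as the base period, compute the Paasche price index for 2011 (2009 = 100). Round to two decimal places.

126.57

Paasche price index uses current-period quantities as weights.
ΣP(2011)·Q(2011) = 15×55 + 7×122 + 6×106 + 3×46 = 825 + 854 + 636 + 138 = 2453
ΣP(2009)·Q(2011) = 12×55 + 5×122 + 5×106 + 3×46 = 660 + 610 + 530 + 138 = 1938
Index = 2453 / 1938 × 100 = 126.5738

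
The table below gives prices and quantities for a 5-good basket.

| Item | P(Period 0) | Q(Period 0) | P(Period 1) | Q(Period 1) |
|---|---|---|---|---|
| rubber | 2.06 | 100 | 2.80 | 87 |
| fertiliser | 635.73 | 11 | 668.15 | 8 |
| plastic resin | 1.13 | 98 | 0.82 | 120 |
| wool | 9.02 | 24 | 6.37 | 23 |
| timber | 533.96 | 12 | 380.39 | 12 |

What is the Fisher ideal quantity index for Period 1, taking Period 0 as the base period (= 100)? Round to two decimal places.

Laspeyres component (base-period weights):
ΣP(Period 0)Q(Period 1) = 2.06×87 + 635.73×8 + 1.13×120 + 9.02×23 + 533.96×12 = 179.22 + 5085.84 + 135.6 + 207.46 + 6407.52 = 12015.64
ΣP(Period 0)Q(Period 0) = 2.06×100 + 635.73×11 + 1.13×98 + 9.02×24 + 533.96×12 = 206 + 6993.03 + 110.74 + 216.48 + 6407.52 = 13933.77
L = 12015.64 / 13933.77 × 100 = 86.2339
Paasche component (current-period weights):
ΣP(Period 1)Q(Period 1) = 2.80×87 + 668.15×8 + 0.82×120 + 6.37×23 + 380.39×12 = 243.6 + 5345.2 + 98.4 + 146.51 + 4564.68 = 10398.39
ΣP(Period 1)Q(Period 0) = 2.80×100 + 668.15×11 + 0.82×98 + 6.37×24 + 380.39×12 = 280 + 7349.65 + 80.36 + 152.88 + 4564.68 = 12427.57
P = 10398.39 / 12427.57 × 100 = 83.6719
Fisher = √(L × P) = √(86.2339 × 83.6719) = 84.9433

84.94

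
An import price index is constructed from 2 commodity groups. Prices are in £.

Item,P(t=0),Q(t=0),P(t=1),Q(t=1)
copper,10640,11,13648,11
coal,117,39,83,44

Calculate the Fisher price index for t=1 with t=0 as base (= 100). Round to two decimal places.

Laspeyres component (base-period weights):
ΣP(t=1)Q(t=0) = 13648×11 + 83×39 = 150128 + 3237 = 153365
ΣP(t=0)Q(t=0) = 10640×11 + 117×39 = 117040 + 4563 = 121603
L = 153365 / 121603 × 100 = 126.1194
Paasche component (current-period weights):
ΣP(t=1)Q(t=1) = 13648×11 + 83×44 = 150128 + 3652 = 153780
ΣP(t=0)Q(t=1) = 10640×11 + 117×44 = 117040 + 5148 = 122188
P = 153780 / 122188 × 100 = 125.8552
Fisher = √(L × P) = √(126.1194 × 125.8552) = 125.9873

125.99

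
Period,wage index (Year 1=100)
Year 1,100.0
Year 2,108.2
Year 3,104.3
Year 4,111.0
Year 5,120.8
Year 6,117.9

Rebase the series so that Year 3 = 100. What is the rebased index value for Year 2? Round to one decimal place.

Rebased(Year 2) = 108.2 / 104.3 × 100 = 103.7392

103.7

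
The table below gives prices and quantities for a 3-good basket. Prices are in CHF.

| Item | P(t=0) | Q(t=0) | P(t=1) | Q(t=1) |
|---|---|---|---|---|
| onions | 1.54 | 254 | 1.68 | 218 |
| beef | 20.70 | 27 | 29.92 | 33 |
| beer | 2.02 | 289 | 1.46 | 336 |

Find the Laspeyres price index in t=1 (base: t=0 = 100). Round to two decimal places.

108.00

Laspeyres price index uses base-period quantities as weights.
ΣP(t=1)·Q(t=0) = 1.68×254 + 29.92×27 + 1.46×289 = 426.72 + 807.84 + 421.94 = 1656.5
ΣP(t=0)·Q(t=0) = 1.54×254 + 20.70×27 + 2.02×289 = 391.16 + 558.9 + 583.78 = 1533.84
Index = 1656.5 / 1533.84 × 100 = 107.9969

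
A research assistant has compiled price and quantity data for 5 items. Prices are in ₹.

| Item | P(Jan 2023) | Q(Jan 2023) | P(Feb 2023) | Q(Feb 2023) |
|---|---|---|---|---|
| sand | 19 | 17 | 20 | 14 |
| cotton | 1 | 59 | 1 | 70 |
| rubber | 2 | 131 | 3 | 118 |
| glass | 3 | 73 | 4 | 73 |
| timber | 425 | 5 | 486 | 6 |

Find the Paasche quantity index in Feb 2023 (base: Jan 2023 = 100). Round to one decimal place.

111.3

Paasche quantity index uses current-period prices as weights.
ΣP(Feb 2023)·Q(Feb 2023) = 20×14 + 1×70 + 3×118 + 4×73 + 486×6 = 280 + 70 + 354 + 292 + 2916 = 3912
ΣP(Feb 2023)·Q(Jan 2023) = 20×17 + 1×59 + 3×131 + 4×73 + 486×5 = 340 + 59 + 393 + 292 + 2430 = 3514
Index = 3912 / 3514 × 100 = 111.3261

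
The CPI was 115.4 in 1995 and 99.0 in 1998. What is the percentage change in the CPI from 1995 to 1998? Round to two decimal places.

-14.21%

Change = (99.0 − 115.4) / 115.4 × 100
       = -16.4 / 115.4 × 100 = -14.2114%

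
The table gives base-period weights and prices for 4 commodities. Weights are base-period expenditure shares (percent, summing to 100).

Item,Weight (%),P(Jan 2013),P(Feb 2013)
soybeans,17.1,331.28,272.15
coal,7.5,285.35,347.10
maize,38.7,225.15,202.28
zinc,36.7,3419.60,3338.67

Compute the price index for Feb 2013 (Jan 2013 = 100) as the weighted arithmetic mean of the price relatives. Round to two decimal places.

soybeans: 17.1 × (272.15/331.28) = 17.1 × 0.821511 = 14.0478
coal: 7.5 × (347.10/285.35) = 7.5 × 1.216401 = 9.1230
maize: 38.7 × (202.28/225.15) = 38.7 × 0.898423 = 34.7690
zinc: 36.7 × (3338.67/3419.60) = 36.7 × 0.976333 = 35.8314
Index = Σ wᵢ·(p₁ᵢ/p₀ᵢ) = 14.0478 + 9.1230 + 34.7690 + 35.8314 = 93.7713

93.77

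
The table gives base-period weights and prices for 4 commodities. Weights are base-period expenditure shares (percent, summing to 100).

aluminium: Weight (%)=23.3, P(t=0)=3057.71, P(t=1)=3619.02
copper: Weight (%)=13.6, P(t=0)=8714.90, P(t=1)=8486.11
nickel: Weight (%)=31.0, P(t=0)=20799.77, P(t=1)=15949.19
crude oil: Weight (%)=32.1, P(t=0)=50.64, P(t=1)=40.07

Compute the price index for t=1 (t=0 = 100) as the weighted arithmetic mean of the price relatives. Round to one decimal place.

90.0

aluminium: 23.3 × (3619.02/3057.71) = 23.3 × 1.183572 = 27.5772
copper: 13.6 × (8486.11/8714.90) = 13.6 × 0.973747 = 13.2430
nickel: 31.0 × (15949.19/20799.77) = 31.0 × 0.766796 = 23.7707
crude oil: 32.1 × (40.07/50.64) = 32.1 × 0.791272 = 25.3998
Index = Σ wᵢ·(p₁ᵢ/p₀ᵢ) = 27.5772 + 13.2430 + 23.7707 + 25.3998 = 89.9907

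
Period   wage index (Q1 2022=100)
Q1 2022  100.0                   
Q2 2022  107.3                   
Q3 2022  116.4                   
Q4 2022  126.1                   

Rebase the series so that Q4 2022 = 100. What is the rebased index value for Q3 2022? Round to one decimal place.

92.3

Rebased(Q3 2022) = 116.4 / 126.1 × 100 = 92.3077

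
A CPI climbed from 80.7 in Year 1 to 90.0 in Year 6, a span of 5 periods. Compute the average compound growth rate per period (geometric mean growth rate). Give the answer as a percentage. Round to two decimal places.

2.21%

Growth factor = (90.0/80.7)^(1/5) = (1.115242)^(1/5) = 1.022054
Growth rate = 1.022054 − 1 = 0.022054 = 2.2054%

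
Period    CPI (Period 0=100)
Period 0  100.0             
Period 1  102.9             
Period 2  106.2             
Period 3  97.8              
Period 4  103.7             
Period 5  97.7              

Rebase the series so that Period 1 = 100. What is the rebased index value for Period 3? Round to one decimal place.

95.0

Rebased(Period 3) = 97.8 / 102.9 × 100 = 95.0437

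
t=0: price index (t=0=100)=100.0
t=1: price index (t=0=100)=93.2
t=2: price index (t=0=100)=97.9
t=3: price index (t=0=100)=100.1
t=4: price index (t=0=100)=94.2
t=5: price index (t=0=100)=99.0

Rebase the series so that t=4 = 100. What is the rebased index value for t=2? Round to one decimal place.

Rebased(t=2) = 97.9 / 94.2 × 100 = 103.9278

103.9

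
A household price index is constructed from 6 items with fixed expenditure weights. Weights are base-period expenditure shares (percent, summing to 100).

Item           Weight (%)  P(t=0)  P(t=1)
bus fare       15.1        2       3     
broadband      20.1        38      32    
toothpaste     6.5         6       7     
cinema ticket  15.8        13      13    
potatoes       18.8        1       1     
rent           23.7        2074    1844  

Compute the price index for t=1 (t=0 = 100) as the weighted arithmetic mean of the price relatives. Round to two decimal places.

bus fare: 15.1 × (3/2) = 15.1 × 1.500000 = 22.6500
broadband: 20.1 × (32/38) = 20.1 × 0.842105 = 16.9263
toothpaste: 6.5 × (7/6) = 6.5 × 1.166667 = 7.5833
cinema ticket: 15.8 × (13/13) = 15.8 × 1.000000 = 15.8000
potatoes: 18.8 × (1/1) = 18.8 × 1.000000 = 18.8000
rent: 23.7 × (1844/2074) = 23.7 × 0.889103 = 21.0717
Index = Σ wᵢ·(p₁ᵢ/p₀ᵢ) = 22.6500 + 16.9263 + 7.5833 + 15.8000 + 18.8000 + 21.0717 = 102.8314

102.83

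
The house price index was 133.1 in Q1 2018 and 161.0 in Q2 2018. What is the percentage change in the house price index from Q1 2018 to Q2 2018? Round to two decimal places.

Change = (161.0 − 133.1) / 133.1 × 100
       = 27.9 / 133.1 × 100 = 20.9617%

20.96%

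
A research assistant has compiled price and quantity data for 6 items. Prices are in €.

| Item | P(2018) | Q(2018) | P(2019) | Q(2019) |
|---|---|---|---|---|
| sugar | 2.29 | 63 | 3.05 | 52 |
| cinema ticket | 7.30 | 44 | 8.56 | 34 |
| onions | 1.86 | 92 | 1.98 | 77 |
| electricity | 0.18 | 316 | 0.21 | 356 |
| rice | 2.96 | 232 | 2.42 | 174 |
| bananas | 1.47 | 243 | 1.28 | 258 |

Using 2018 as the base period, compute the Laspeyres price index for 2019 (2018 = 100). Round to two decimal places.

Laspeyres price index uses base-period quantities as weights.
ΣP(2019)·Q(2018) = 3.05×63 + 8.56×44 + 1.98×92 + 0.21×316 + 2.42×232 + 1.28×243 = 192.15 + 376.64 + 182.16 + 66.36 + 561.44 + 311.04 = 1689.79
ΣP(2018)·Q(2018) = 2.29×63 + 7.30×44 + 1.86×92 + 0.18×316 + 2.96×232 + 1.47×243 = 144.27 + 321.2 + 171.12 + 56.88 + 686.72 + 357.21 = 1737.4
Index = 1689.79 / 1737.4 × 100 = 97.2597

97.26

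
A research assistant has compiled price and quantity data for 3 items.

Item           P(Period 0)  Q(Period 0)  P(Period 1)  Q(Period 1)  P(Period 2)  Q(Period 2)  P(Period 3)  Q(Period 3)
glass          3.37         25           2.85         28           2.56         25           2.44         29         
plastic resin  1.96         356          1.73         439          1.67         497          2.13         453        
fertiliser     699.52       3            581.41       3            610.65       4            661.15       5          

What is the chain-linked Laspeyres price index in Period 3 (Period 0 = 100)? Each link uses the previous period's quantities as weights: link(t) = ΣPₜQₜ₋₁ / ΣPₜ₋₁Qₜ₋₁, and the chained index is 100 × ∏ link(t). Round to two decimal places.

97.19

Link Period 0→Period 1:
ΣP(Period 1)Q(Period 0) = 2.85×25 + 1.73×356 + 581.41×3 = 71.25 + 615.88 + 1744.23 = 2431.36
ΣP(Period 0)Q(Period 0) = 3.37×25 + 1.96×356 + 699.52×3 = 84.25 + 697.76 + 2098.56 = 2880.57
link = 2431.36/2880.57 = 0.844055
Link Period 1→Period 2:
ΣP(Period 2)Q(Period 1) = 2.56×28 + 1.67×439 + 610.65×3 = 71.68 + 733.13 + 1831.95 = 2636.76
ΣP(Period 1)Q(Period 1) = 2.85×28 + 1.73×439 + 581.41×3 = 79.8 + 759.47 + 1744.23 = 2583.5
link = 2636.76/2583.5 = 1.020615
Link Period 2→Period 3:
ΣP(Period 3)Q(Period 2) = 2.44×25 + 2.13×497 + 661.15×4 = 61 + 1058.61 + 2644.6 = 3764.21
ΣP(Period 2)Q(Period 2) = 2.56×25 + 1.67×497 + 610.65×4 = 64 + 829.99 + 2442.6 = 3336.59
link = 3764.21/3336.59 = 1.128161
Chained index = 100 × 0.844055 × 1.020615 × 1.128161 = 97.1861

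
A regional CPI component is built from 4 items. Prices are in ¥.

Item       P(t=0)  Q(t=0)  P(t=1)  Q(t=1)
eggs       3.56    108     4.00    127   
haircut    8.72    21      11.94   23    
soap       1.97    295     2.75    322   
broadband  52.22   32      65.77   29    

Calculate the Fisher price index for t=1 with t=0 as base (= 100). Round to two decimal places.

127.63

Laspeyres component (base-period weights):
ΣP(t=1)Q(t=0) = 4.00×108 + 11.94×21 + 2.75×295 + 65.77×32 = 432 + 250.74 + 811.25 + 2104.64 = 3598.63
ΣP(t=0)Q(t=0) = 3.56×108 + 8.72×21 + 1.97×295 + 52.22×32 = 384.48 + 183.12 + 581.15 + 1671.04 = 2819.79
L = 3598.63 / 2819.79 × 100 = 127.6205
Paasche component (current-period weights):
ΣP(t=1)Q(t=1) = 4.00×127 + 11.94×23 + 2.75×322 + 65.77×29 = 508 + 274.62 + 885.5 + 1907.33 = 3575.45
ΣP(t=0)Q(t=1) = 3.56×127 + 8.72×23 + 1.97×322 + 52.22×29 = 452.12 + 200.56 + 634.34 + 1514.38 = 2801.4
P = 3575.45 / 2801.4 × 100 = 127.6308
Fisher = √(L × P) = √(127.6205 × 127.6308) = 127.6257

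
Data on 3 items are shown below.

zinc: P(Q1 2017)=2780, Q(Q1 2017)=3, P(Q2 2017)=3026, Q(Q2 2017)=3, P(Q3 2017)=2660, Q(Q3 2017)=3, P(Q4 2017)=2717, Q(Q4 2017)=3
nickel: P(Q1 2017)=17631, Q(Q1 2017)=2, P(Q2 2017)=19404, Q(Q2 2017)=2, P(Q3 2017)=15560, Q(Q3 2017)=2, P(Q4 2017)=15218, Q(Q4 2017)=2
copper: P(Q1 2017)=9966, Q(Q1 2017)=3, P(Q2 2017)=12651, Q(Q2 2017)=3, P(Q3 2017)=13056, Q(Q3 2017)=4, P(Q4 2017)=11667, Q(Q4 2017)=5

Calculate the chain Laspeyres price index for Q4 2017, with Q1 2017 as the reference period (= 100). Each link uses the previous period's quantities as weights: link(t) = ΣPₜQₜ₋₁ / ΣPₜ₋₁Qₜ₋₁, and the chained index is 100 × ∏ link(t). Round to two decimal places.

99.41

Link Q1 2017→Q2 2017:
ΣP(Q2 2017)Q(Q1 2017) = 3026×3 + 19404×2 + 12651×3 = 9078 + 38808 + 37953 = 85839
ΣP(Q1 2017)Q(Q1 2017) = 2780×3 + 17631×2 + 9966×3 = 8340 + 35262 + 29898 = 73500
link = 85839/73500 = 1.167878
Link Q2 2017→Q3 2017:
ΣP(Q3 2017)Q(Q2 2017) = 2660×3 + 15560×2 + 13056×3 = 7980 + 31120 + 39168 = 78268
ΣP(Q2 2017)Q(Q2 2017) = 3026×3 + 19404×2 + 12651×3 = 9078 + 38808 + 37953 = 85839
link = 78268/85839 = 0.911800
Link Q3 2017→Q4 2017:
ΣP(Q4 2017)Q(Q3 2017) = 2717×3 + 15218×2 + 11667×4 = 8151 + 30436 + 46668 = 85255
ΣP(Q3 2017)Q(Q3 2017) = 2660×3 + 15560×2 + 13056×4 = 7980 + 31120 + 52224 = 91324
link = 85255/91324 = 0.933544
Chained index = 100 × 1.167878 × 0.911800 × 0.933544 = 99.4104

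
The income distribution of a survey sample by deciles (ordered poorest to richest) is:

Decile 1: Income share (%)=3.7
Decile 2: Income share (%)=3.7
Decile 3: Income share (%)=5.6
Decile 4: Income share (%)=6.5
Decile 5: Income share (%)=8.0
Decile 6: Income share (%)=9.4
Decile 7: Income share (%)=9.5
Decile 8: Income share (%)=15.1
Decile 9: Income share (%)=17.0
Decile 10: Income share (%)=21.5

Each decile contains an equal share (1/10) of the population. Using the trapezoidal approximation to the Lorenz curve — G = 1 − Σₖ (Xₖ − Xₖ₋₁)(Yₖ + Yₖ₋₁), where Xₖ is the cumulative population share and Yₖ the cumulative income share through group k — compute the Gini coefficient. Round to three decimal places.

0.311

Cumulative income shares Yₖ: 0.0370, 0.0740, 0.1300, 0.1950, 0.2750, 0.3690, 0.4640, 0.6150, 0.7850, 1.0000
Σ (Xₖ−Xₖ₋₁)(Yₖ+Yₖ₋₁) = (1/10)(0.0370+0.0000) + (1/10)(0.0740+0.0370) + (1/10)(0.1300+0.0740) + (1/10)(0.1950+0.1300) + (1/10)(0.2750+0.1950) + (1/10)(0.3690+0.2750) + (1/10)(0.4640+0.3690) + (1/10)(0.6150+0.4640) + (1/10)(0.7850+0.6150) + (1/10)(1.0000+0.7850)
  = 0.0037 + 0.0111 + 0.0204 + 0.0325 + 0.0470 + 0.0644 + 0.0833 + 0.1079 + 0.1400 + 0.1785 = 0.6888
G = 1 − 0.6888 = 0.3112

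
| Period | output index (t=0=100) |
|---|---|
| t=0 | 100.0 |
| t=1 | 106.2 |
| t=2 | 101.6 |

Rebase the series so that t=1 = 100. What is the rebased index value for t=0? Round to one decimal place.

Rebased(t=0) = 100.0 / 106.2 × 100 = 94.1620

94.2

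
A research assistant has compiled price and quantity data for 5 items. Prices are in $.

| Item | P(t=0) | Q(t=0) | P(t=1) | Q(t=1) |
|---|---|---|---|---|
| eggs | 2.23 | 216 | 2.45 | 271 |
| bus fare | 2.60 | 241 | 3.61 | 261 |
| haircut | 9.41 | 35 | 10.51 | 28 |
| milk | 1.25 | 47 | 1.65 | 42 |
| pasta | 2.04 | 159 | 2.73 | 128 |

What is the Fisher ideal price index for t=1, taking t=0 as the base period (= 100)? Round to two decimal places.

Laspeyres component (base-period weights):
ΣP(t=1)Q(t=0) = 2.45×216 + 3.61×241 + 10.51×35 + 1.65×47 + 2.73×159 = 529.2 + 870.01 + 367.85 + 77.55 + 434.07 = 2278.68
ΣP(t=0)Q(t=0) = 2.23×216 + 2.60×241 + 9.41×35 + 1.25×47 + 2.04×159 = 481.68 + 626.6 + 329.35 + 58.75 + 324.36 = 1820.74
L = 2278.68 / 1820.74 × 100 = 125.1513
Paasche component (current-period weights):
ΣP(t=1)Q(t=1) = 2.45×271 + 3.61×261 + 10.51×28 + 1.65×42 + 2.73×128 = 663.95 + 942.21 + 294.28 + 69.3 + 349.44 = 2319.18
ΣP(t=0)Q(t=1) = 2.23×271 + 2.60×261 + 9.41×28 + 1.25×42 + 2.04×128 = 604.33 + 678.6 + 263.48 + 52.5 + 261.12 = 1860.03
P = 2319.18 / 1860.03 × 100 = 124.6851
Fisher = √(L × P) = √(125.1513 × 124.6851) = 124.9180

124.92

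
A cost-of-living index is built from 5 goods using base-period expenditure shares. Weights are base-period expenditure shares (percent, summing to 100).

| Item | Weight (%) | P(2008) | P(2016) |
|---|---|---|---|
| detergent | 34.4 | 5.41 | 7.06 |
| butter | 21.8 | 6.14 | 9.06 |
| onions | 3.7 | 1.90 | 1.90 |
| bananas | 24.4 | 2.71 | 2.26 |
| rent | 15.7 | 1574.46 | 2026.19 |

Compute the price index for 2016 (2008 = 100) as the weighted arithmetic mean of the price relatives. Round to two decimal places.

detergent: 34.4 × (7.06/5.41) = 34.4 × 1.304991 = 44.8917
butter: 21.8 × (9.06/6.14) = 21.8 × 1.475570 = 32.1674
onions: 3.7 × (1.90/1.90) = 3.7 × 1.000000 = 3.7000
bananas: 24.4 × (2.26/2.71) = 24.4 × 0.833948 = 20.3483
rent: 15.7 × (2026.19/1574.46) = 15.7 × 1.286911 = 20.2045
Index = Σ wᵢ·(p₁ᵢ/p₀ᵢ) = 44.8917 + 32.1674 + 3.7000 + 20.3483 + 20.2045 = 121.3120

121.31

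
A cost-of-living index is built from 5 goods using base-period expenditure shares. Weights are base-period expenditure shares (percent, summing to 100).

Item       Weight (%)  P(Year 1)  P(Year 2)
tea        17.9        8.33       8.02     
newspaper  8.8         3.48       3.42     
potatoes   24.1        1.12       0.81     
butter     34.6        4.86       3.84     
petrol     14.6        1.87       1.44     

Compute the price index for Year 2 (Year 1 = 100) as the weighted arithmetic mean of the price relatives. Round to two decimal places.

81.89

tea: 17.9 × (8.02/8.33) = 17.9 × 0.962785 = 17.2339
newspaper: 8.8 × (3.42/3.48) = 8.8 × 0.982759 = 8.6483
potatoes: 24.1 × (0.81/1.12) = 24.1 × 0.723214 = 17.4295
butter: 34.6 × (3.84/4.86) = 34.6 × 0.790123 = 27.3383
petrol: 14.6 × (1.44/1.87) = 14.6 × 0.770053 = 11.2428
Index = Σ wᵢ·(p₁ᵢ/p₀ᵢ) = 17.2339 + 8.6483 + 17.4295 + 27.3383 + 11.2428 = 81.8926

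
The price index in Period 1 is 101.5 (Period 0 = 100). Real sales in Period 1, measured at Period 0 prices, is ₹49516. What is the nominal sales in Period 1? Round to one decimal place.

50258.7

Nominal = Real × (Index/100) = 49516 × (101.5/100)
        = 49516 × 1.015 = 50258.7400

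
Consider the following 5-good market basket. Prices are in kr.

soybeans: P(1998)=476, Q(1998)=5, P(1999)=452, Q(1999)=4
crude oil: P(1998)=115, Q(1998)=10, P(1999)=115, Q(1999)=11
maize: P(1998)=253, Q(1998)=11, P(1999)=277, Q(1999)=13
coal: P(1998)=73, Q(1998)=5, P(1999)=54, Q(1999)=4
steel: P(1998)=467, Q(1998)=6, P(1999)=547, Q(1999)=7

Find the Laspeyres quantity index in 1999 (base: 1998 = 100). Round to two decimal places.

105.69

Laspeyres quantity index uses base-period prices as weights.
ΣP(1998)·Q(1999) = 476×4 + 115×11 + 253×13 + 73×4 + 467×7 = 1904 + 1265 + 3289 + 292 + 3269 = 10019
ΣP(1998)·Q(1998) = 476×5 + 115×10 + 253×11 + 73×5 + 467×6 = 2380 + 1150 + 2783 + 365 + 2802 = 9480
Index = 10019 / 9480 × 100 = 105.6857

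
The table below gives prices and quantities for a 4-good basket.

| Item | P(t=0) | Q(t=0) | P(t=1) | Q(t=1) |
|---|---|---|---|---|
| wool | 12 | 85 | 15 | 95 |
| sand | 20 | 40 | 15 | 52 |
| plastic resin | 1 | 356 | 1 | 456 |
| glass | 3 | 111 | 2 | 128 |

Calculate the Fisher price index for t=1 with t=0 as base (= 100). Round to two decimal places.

97.18

Laspeyres component (base-period weights):
ΣP(t=1)Q(t=0) = 15×85 + 15×40 + 1×356 + 2×111 = 1275 + 600 + 356 + 222 = 2453
ΣP(t=0)Q(t=0) = 12×85 + 20×40 + 1×356 + 3×111 = 1020 + 800 + 356 + 333 = 2509
L = 2453 / 2509 × 100 = 97.7680
Paasche component (current-period weights):
ΣP(t=1)Q(t=1) = 15×95 + 15×52 + 1×456 + 2×128 = 1425 + 780 + 456 + 256 = 2917
ΣP(t=0)Q(t=1) = 12×95 + 20×52 + 1×456 + 3×128 = 1140 + 1040 + 456 + 384 = 3020
P = 2917 / 3020 × 100 = 96.5894
Fisher = √(L × P) = √(97.7680 × 96.5894) = 97.1769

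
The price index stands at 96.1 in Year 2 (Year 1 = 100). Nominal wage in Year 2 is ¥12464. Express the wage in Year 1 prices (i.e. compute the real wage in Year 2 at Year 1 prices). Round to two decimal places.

Real = Nominal ÷ (Index/100) = 12464 ÷ (96.1/100)
     = 12464 ÷ 0.961 = 12969.8231

12969.82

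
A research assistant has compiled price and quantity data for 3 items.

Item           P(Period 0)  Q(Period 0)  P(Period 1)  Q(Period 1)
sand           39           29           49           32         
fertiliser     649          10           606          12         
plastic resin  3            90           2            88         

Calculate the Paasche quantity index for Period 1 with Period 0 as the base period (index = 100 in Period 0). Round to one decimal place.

117.7

Paasche quantity index uses current-period prices as weights.
ΣP(Period 1)·Q(Period 1) = 49×32 + 606×12 + 2×88 = 1568 + 7272 + 176 = 9016
ΣP(Period 1)·Q(Period 0) = 49×29 + 606×10 + 2×90 = 1421 + 6060 + 180 = 7661
Index = 9016 / 7661 × 100 = 117.6870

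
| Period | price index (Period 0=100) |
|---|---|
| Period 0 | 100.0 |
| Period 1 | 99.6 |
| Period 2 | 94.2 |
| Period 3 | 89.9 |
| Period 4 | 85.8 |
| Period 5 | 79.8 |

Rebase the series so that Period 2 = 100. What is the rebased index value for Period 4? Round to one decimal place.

91.1

Rebased(Period 4) = 85.8 / 94.2 × 100 = 91.0828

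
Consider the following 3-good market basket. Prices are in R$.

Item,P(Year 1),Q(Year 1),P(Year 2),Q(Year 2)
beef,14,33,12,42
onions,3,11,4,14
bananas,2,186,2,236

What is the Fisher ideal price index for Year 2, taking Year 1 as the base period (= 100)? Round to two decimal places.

Laspeyres component (base-period weights):
ΣP(Year 2)Q(Year 1) = 12×33 + 4×11 + 2×186 = 396 + 44 + 372 = 812
ΣP(Year 1)Q(Year 1) = 14×33 + 3×11 + 2×186 = 462 + 33 + 372 = 867
L = 812 / 867 × 100 = 93.6563
Paasche component (current-period weights):
ΣP(Year 2)Q(Year 2) = 12×42 + 4×14 + 2×236 = 504 + 56 + 472 = 1032
ΣP(Year 1)Q(Year 2) = 14×42 + 3×14 + 2×236 = 588 + 42 + 472 = 1102
P = 1032 / 1102 × 100 = 93.6479
Fisher = √(L × P) = √(93.6563 × 93.6479) = 93.6521

93.65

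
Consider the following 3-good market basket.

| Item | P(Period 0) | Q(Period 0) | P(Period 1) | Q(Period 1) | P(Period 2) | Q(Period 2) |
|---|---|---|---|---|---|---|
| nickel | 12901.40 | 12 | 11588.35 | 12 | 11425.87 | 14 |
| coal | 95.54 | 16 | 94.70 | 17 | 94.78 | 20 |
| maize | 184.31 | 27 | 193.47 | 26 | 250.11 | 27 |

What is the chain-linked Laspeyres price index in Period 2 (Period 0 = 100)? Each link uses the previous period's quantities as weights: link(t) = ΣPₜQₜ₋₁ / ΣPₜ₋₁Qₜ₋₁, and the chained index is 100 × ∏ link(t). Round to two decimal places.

90.08

Link Period 0→Period 1:
ΣP(Period 1)Q(Period 0) = 11588.35×12 + 94.70×16 + 193.47×27 = 139060.2 + 1515.2 + 5223.69 = 145799.09
ΣP(Period 0)Q(Period 0) = 12901.40×12 + 95.54×16 + 184.31×27 = 154816.8 + 1528.64 + 4976.37 = 161321.81
link = 145799.09/161321.81 = 0.903778
Link Period 1→Period 2:
ΣP(Period 2)Q(Period 1) = 11425.87×12 + 94.78×17 + 250.11×26 = 137110.44 + 1611.26 + 6502.86 = 145224.56
ΣP(Period 1)Q(Period 1) = 11588.35×12 + 94.70×17 + 193.47×26 = 139060.2 + 1609.9 + 5030.22 = 145700.32
link = 145224.56/145700.32 = 0.996735
Chained index = 100 × 0.903778 × 0.996735 = 90.0827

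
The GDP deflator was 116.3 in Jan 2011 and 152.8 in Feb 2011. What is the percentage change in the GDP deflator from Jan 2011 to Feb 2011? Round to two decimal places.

Change = (152.8 − 116.3) / 116.3 × 100
       = 36.5 / 116.3 × 100 = 31.3844%

31.38%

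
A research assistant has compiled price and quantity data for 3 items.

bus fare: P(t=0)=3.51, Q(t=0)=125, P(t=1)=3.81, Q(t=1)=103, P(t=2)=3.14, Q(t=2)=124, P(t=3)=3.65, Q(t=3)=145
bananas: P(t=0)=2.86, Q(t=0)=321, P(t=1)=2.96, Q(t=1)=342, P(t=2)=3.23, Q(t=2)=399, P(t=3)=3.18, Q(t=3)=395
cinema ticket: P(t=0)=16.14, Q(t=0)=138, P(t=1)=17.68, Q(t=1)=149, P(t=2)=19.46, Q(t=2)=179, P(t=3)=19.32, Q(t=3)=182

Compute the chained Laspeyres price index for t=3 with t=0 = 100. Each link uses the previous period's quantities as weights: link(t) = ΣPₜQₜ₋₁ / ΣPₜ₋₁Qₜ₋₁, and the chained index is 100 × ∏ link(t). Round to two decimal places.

115.99

Link t=0→t=1:
ΣP(t=1)Q(t=0) = 3.81×125 + 2.96×321 + 17.68×138 = 476.25 + 950.16 + 2439.84 = 3866.25
ΣP(t=0)Q(t=0) = 3.51×125 + 2.86×321 + 16.14×138 = 438.75 + 918.06 + 2227.32 = 3584.13
link = 3866.25/3584.13 = 1.078714
Link t=1→t=2:
ΣP(t=2)Q(t=1) = 3.14×103 + 3.23×342 + 19.46×149 = 323.42 + 1104.66 + 2899.54 = 4327.62
ΣP(t=1)Q(t=1) = 3.81×103 + 2.96×342 + 17.68×149 = 392.43 + 1012.32 + 2634.32 = 4039.07
link = 4327.62/4039.07 = 1.071440
Link t=2→t=3:
ΣP(t=3)Q(t=2) = 3.65×124 + 3.18×399 + 19.32×179 = 452.6 + 1268.82 + 3458.28 = 5179.7
ΣP(t=2)Q(t=2) = 3.14×124 + 3.23×399 + 19.46×179 = 389.36 + 1288.77 + 3483.34 = 5161.47
link = 5179.7/5161.47 = 1.003532
Chained index = 100 × 1.078714 × 1.071440 × 1.003532 = 115.9859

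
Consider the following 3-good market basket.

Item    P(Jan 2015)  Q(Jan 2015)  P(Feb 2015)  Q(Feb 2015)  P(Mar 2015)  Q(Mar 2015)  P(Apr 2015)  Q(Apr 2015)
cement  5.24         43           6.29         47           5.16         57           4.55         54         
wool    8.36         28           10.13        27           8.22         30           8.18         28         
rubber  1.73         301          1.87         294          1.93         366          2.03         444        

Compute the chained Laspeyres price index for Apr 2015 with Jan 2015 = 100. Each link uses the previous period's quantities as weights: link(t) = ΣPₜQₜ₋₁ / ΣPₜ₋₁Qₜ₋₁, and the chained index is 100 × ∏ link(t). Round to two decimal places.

Link Jan 2015→Feb 2015:
ΣP(Feb 2015)Q(Jan 2015) = 6.29×43 + 10.13×28 + 1.87×301 = 270.47 + 283.64 + 562.87 = 1116.98
ΣP(Jan 2015)Q(Jan 2015) = 5.24×43 + 8.36×28 + 1.73×301 = 225.32 + 234.08 + 520.73 = 980.13
link = 1116.98/980.13 = 1.139624
Link Feb 2015→Mar 2015:
ΣP(Mar 2015)Q(Feb 2015) = 5.16×47 + 8.22×27 + 1.93×294 = 242.52 + 221.94 + 567.42 = 1031.88
ΣP(Feb 2015)Q(Feb 2015) = 6.29×47 + 10.13×27 + 1.87×294 = 295.63 + 273.51 + 549.78 = 1118.92
link = 1031.88/1118.92 = 0.922211
Link Mar 2015→Apr 2015:
ΣP(Apr 2015)Q(Mar 2015) = 4.55×57 + 8.18×30 + 2.03×366 = 259.35 + 245.4 + 742.98 = 1247.73
ΣP(Mar 2015)Q(Mar 2015) = 5.16×57 + 8.22×30 + 1.93×366 = 294.12 + 246.6 + 706.38 = 1247.1
link = 1247.73/1247.1 = 1.000505
Chained index = 100 × 1.139624 × 0.922211 × 1.000505 = 105.1505

105.15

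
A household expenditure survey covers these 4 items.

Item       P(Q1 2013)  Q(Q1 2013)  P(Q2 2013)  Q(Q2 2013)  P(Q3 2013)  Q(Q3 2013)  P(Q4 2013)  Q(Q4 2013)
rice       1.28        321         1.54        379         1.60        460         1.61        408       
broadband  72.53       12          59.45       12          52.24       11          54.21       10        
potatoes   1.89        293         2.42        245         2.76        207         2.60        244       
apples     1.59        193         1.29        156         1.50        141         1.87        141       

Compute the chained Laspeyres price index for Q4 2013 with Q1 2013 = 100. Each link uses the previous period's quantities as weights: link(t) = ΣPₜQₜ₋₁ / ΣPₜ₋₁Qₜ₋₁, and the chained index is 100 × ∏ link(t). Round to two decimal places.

105.89

Link Q1 2013→Q2 2013:
ΣP(Q2 2013)Q(Q1 2013) = 1.54×321 + 59.45×12 + 2.42×293 + 1.29×193 = 494.34 + 713.4 + 709.06 + 248.97 = 2165.77
ΣP(Q1 2013)Q(Q1 2013) = 1.28×321 + 72.53×12 + 1.89×293 + 1.59×193 = 410.88 + 870.36 + 553.77 + 306.87 = 2141.88
link = 2165.77/2141.88 = 1.011154
Link Q2 2013→Q3 2013:
ΣP(Q3 2013)Q(Q2 2013) = 1.60×379 + 52.24×12 + 2.76×245 + 1.50×156 = 606.4 + 626.88 + 676.2 + 234 = 2143.48
ΣP(Q2 2013)Q(Q2 2013) = 1.54×379 + 59.45×12 + 2.42×245 + 1.29×156 = 583.66 + 713.4 + 592.9 + 201.24 = 2091.2
link = 2143.48/2091.2 = 1.025000
Link Q3 2013→Q4 2013:
ΣP(Q4 2013)Q(Q3 2013) = 1.61×460 + 54.21×11 + 2.60×207 + 1.87×141 = 740.6 + 596.31 + 538.2 + 263.67 = 2138.78
ΣP(Q3 2013)Q(Q3 2013) = 1.60×460 + 52.24×11 + 2.76×207 + 1.50×141 = 736 + 574.64 + 571.32 + 211.5 = 2093.46
link = 2138.78/2093.46 = 1.021648
Chained index = 100 × 1.011154 × 1.025000 × 1.021648 = 105.8870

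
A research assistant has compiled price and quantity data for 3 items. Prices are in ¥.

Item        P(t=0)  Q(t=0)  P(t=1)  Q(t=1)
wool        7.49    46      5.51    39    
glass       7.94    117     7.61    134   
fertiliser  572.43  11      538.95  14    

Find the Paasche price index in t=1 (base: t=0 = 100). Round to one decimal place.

Paasche price index uses current-period quantities as weights.
ΣP(t=1)·Q(t=1) = 5.51×39 + 7.61×134 + 538.95×14 = 214.89 + 1019.74 + 7545.3 = 8779.93
ΣP(t=0)·Q(t=1) = 7.49×39 + 7.94×134 + 572.43×14 = 292.11 + 1063.96 + 8014.02 = 9370.09
Index = 8779.93 / 9370.09 × 100 = 93.7017

93.7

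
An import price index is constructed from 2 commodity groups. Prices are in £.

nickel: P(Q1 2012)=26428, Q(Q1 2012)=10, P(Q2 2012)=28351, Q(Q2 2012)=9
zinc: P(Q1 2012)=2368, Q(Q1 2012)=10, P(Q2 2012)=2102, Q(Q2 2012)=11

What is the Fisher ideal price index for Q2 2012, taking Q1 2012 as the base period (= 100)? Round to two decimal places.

105.60

Laspeyres component (base-period weights):
ΣP(Q2 2012)Q(Q1 2012) = 28351×10 + 2102×10 = 283510 + 21020 = 304530
ΣP(Q1 2012)Q(Q1 2012) = 26428×10 + 2368×10 = 264280 + 23680 = 287960
L = 304530 / 287960 × 100 = 105.7543
Paasche component (current-period weights):
ΣP(Q2 2012)Q(Q2 2012) = 28351×9 + 2102×11 = 255159 + 23122 = 278281
ΣP(Q1 2012)Q(Q2 2012) = 26428×9 + 2368×11 = 237852 + 26048 = 263900
P = 278281 / 263900 × 100 = 105.4494
Fisher = √(L × P) = √(105.7543 × 105.4494) = 105.6017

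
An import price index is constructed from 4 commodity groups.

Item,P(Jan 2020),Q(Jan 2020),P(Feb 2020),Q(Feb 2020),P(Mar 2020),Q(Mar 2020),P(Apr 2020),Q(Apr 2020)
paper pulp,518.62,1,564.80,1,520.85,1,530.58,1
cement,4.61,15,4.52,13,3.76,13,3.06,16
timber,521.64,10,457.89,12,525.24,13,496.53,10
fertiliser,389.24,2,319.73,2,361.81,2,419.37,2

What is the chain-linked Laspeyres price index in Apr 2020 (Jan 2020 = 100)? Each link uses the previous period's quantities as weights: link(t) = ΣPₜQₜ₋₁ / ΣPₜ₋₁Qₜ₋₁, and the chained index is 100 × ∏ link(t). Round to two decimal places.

Link Jan 2020→Feb 2020:
ΣP(Feb 2020)Q(Jan 2020) = 564.80×1 + 4.52×15 + 457.89×10 + 319.73×2 = 564.8 + 67.8 + 4578.9 + 639.46 = 5850.96
ΣP(Jan 2020)Q(Jan 2020) = 518.62×1 + 4.61×15 + 521.64×10 + 389.24×2 = 518.62 + 69.15 + 5216.4 + 778.48 = 6582.65
link = 5850.96/6582.65 = 0.888846
Link Feb 2020→Mar 2020:
ΣP(Mar 2020)Q(Feb 2020) = 520.85×1 + 3.76×13 + 525.24×12 + 361.81×2 = 520.85 + 48.88 + 6302.88 + 723.62 = 7596.23
ΣP(Feb 2020)Q(Feb 2020) = 564.80×1 + 4.52×13 + 457.89×12 + 319.73×2 = 564.8 + 58.76 + 5494.68 + 639.46 = 6757.7
link = 7596.23/6757.7 = 1.124085
Link Mar 2020→Apr 2020:
ΣP(Apr 2020)Q(Mar 2020) = 530.58×1 + 3.06×13 + 496.53×13 + 419.37×2 = 530.58 + 39.78 + 6454.89 + 838.74 = 7863.99
ΣP(Mar 2020)Q(Mar 2020) = 520.85×1 + 3.76×13 + 525.24×13 + 361.81×2 = 520.85 + 48.88 + 6828.12 + 723.62 = 8121.47
link = 7863.99/8121.47 = 0.968296
Chained index = 100 × 0.888846 × 1.124085 × 0.968296 = 96.7462

96.75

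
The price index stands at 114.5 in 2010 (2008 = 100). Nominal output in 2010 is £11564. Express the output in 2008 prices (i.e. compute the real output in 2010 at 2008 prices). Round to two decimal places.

10099.56

Real = Nominal ÷ (Index/100) = 11564 ÷ (114.5/100)
     = 11564 ÷ 1.145 = 10099.5633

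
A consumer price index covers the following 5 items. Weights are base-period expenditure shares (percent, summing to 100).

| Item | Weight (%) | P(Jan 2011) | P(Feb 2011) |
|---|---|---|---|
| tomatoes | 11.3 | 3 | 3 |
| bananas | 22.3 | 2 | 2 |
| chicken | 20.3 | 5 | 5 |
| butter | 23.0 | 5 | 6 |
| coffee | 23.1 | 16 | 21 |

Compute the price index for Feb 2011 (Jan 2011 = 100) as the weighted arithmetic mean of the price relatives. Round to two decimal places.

111.82

tomatoes: 11.3 × (3/3) = 11.3 × 1.000000 = 11.3000
bananas: 22.3 × (2/2) = 22.3 × 1.000000 = 22.3000
chicken: 20.3 × (5/5) = 20.3 × 1.000000 = 20.3000
butter: 23.0 × (6/5) = 23.0 × 1.200000 = 27.6000
coffee: 23.1 × (21/16) = 23.1 × 1.312500 = 30.3188
Index = Σ wᵢ·(p₁ᵢ/p₀ᵢ) = 11.3000 + 22.3000 + 20.3000 + 27.6000 + 30.3188 = 111.8187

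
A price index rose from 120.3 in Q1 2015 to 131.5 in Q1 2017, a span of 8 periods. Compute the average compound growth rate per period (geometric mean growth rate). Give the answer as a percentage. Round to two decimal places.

1.12%

Growth factor = (131.5/120.3)^(1/8) = (1.093101)^(1/8) = 1.011189
Growth rate = 1.011189 − 1 = 0.011189 = 1.1189%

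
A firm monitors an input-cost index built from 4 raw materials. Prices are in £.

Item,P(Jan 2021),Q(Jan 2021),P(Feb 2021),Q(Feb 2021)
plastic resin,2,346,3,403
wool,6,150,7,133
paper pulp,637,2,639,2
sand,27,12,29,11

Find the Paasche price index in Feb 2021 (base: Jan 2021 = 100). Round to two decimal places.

Paasche price index uses current-period quantities as weights.
ΣP(Feb 2021)·Q(Feb 2021) = 3×403 + 7×133 + 639×2 + 29×11 = 1209 + 931 + 1278 + 319 = 3737
ΣP(Jan 2021)·Q(Feb 2021) = 2×403 + 6×133 + 637×2 + 27×11 = 806 + 798 + 1274 + 297 = 3175
Index = 3737 / 3175 × 100 = 117.7008

117.70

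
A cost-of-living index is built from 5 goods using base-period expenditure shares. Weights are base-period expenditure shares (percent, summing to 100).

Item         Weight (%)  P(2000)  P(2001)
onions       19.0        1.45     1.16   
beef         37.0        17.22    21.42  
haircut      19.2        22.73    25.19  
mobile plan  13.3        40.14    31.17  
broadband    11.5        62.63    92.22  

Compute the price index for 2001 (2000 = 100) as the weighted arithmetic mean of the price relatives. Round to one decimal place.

onions: 19.0 × (1.16/1.45) = 19.0 × 0.800000 = 15.2000
beef: 37.0 × (21.42/17.22) = 37.0 × 1.243902 = 46.0244
haircut: 19.2 × (25.19/22.73) = 19.2 × 1.108227 = 21.2780
mobile plan: 13.3 × (31.17/40.14) = 13.3 × 0.776532 = 10.3279
broadband: 11.5 × (92.22/62.63) = 11.5 × 1.472457 = 16.9333
Index = Σ wᵢ·(p₁ᵢ/p₀ᵢ) = 15.2000 + 46.0244 + 21.2780 + 10.3279 + 16.9333 = 109.7635

109.8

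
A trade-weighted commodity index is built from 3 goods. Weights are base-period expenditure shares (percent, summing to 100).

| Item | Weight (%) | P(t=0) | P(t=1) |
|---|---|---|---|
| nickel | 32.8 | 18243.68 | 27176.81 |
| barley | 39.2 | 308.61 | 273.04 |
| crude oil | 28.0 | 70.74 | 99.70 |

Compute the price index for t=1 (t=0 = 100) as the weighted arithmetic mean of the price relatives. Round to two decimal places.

123.01

nickel: 32.8 × (27176.81/18243.68) = 32.8 × 1.489656 = 48.8607
barley: 39.2 × (273.04/308.61) = 39.2 × 0.884741 = 34.6819
crude oil: 28.0 × (99.70/70.74) = 28.0 × 1.409386 = 39.4628
Index = Σ wᵢ·(p₁ᵢ/p₀ᵢ) = 48.8607 + 34.6819 + 39.4628 = 123.0054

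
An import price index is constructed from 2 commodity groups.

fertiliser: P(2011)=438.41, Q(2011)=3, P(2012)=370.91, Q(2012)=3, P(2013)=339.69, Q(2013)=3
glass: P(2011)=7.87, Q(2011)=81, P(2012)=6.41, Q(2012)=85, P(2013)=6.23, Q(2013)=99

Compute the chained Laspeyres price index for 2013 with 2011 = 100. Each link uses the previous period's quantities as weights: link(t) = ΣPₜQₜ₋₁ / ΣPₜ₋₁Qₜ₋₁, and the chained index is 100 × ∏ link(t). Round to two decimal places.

Link 2011→2012:
ΣP(2012)Q(2011) = 370.91×3 + 6.41×81 = 1112.73 + 519.21 = 1631.94
ΣP(2011)Q(2011) = 438.41×3 + 7.87×81 = 1315.23 + 637.47 = 1952.7
link = 1631.94/1952.7 = 0.835735
Link 2012→2013:
ΣP(2013)Q(2012) = 339.69×3 + 6.23×85 = 1019.07 + 529.55 = 1548.62
ΣP(2012)Q(2012) = 370.91×3 + 6.41×85 = 1112.73 + 544.85 = 1657.58
link = 1548.62/1657.58 = 0.934266
Chained index = 100 × 0.835735 × 0.934266 = 78.0799

78.08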